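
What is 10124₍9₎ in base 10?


Positional values (base 9):
  4 × 9^0 = 4 × 1 = 4
  2 × 9^1 = 2 × 9 = 18
  1 × 9^2 = 1 × 81 = 81
  0 × 9^3 = 0 × 729 = 0
  1 × 9^4 = 1 × 6561 = 6561
Sum = 4 + 18 + 81 + 0 + 6561
= 6664


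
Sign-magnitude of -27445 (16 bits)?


Sign bit: 1 (negative)
Magnitude: 27445 = 110101100110101
= 1110101100110101


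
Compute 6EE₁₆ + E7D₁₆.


Align and add column by column (LSB to MSB, each column mod 16 with carry):
  06EE
+ 0E7D
  ----
  col 0: E(14) + D(13) + 0 (carry in) = 27 → B(11), carry out 1
  col 1: E(14) + 7(7) + 1 (carry in) = 22 → 6(6), carry out 1
  col 2: 6(6) + E(14) + 1 (carry in) = 21 → 5(5), carry out 1
  col 3: 0(0) + 0(0) + 1 (carry in) = 1 → 1(1), carry out 0
Reading digits MSB→LSB: 156B
Strip leading zeros: 156B
= 0x156B


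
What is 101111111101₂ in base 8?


Group into 3-bit groups: 101111111101
  101 = 5
  111 = 7
  111 = 7
  101 = 5
= 0o5775


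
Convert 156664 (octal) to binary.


Each octal digit → 3 binary bits:
  1 = 001
  5 = 101
  6 = 110
  6 = 110
  6 = 110
  4 = 100
Concatenate: 001 101 110 110 110 100
= 001101110110110100


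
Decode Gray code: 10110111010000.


Gray code: 10110111010000
MSB stays the same: 1
Each subsequent bit = prev_binary XOR current_gray:
  B[1] = 1 XOR 0 = 1
  B[2] = 1 XOR 1 = 0
  B[3] = 0 XOR 1 = 1
  B[4] = 1 XOR 0 = 1
  B[5] = 1 XOR 1 = 0
  B[6] = 0 XOR 1 = 1
  B[7] = 1 XOR 1 = 0
  B[8] = 0 XOR 0 = 0
  B[9] = 0 XOR 1 = 1
  B[10] = 1 XOR 0 = 1
  B[11] = 1 XOR 0 = 1
  B[12] = 1 XOR 0 = 1
  B[13] = 1 XOR 0 = 1
= 11011010011111 (13983 decimal)


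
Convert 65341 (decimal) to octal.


Divide by 8 repeatedly:
65341 ÷ 8 = 8167 remainder 5
8167 ÷ 8 = 1020 remainder 7
1020 ÷ 8 = 127 remainder 4
127 ÷ 8 = 15 remainder 7
15 ÷ 8 = 1 remainder 7
1 ÷ 8 = 0 remainder 1
Reading remainders bottom-up:
= 0o177475


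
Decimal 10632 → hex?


Divide by 16 repeatedly:
10632 ÷ 16 = 664 remainder 8 (8)
664 ÷ 16 = 41 remainder 8 (8)
41 ÷ 16 = 2 remainder 9 (9)
2 ÷ 16 = 0 remainder 2 (2)
Reading remainders bottom-up:
= 0x2988


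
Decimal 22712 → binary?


Divide by 2 repeatedly:
22712 ÷ 2 = 11356 remainder 0
11356 ÷ 2 = 5678 remainder 0
5678 ÷ 2 = 2839 remainder 0
2839 ÷ 2 = 1419 remainder 1
1419 ÷ 2 = 709 remainder 1
709 ÷ 2 = 354 remainder 1
354 ÷ 2 = 177 remainder 0
177 ÷ 2 = 88 remainder 1
88 ÷ 2 = 44 remainder 0
44 ÷ 2 = 22 remainder 0
22 ÷ 2 = 11 remainder 0
11 ÷ 2 = 5 remainder 1
5 ÷ 2 = 2 remainder 1
2 ÷ 2 = 1 remainder 0
1 ÷ 2 = 0 remainder 1
Reading remainders bottom-up:
= 101100010111000


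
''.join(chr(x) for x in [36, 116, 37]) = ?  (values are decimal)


Codes (decimal): 36 116 37
Per-code ASCII lookup:
  36  (special character) → '$'
  116  (range 97-122: lowercase, 116 - 97 = 19) → 't'
  37  (special character) → '%'
= '$t%'


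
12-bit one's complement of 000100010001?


Original: 000100010001
Invert all bits:
  bit 0: 0 → 1
  bit 1: 0 → 1
  bit 2: 0 → 1
  bit 3: 1 → 0
  bit 4: 0 → 1
  bit 5: 0 → 1
  bit 6: 0 → 1
  bit 7: 1 → 0
  bit 8: 0 → 1
  bit 9: 0 → 1
  bit 10: 0 → 1
  bit 11: 1 → 0
= 111011101110


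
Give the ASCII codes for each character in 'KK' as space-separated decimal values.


String: 'KK'  (2 characters)
Per-character ASCII lookup:
  'K': uppercase starts at 65: 'K' = 65 + 10 = 75
  'K': uppercase starts at 65: 'K' = 65 + 10 = 75
= 75 75


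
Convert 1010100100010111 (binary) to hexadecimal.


Group into 4-bit nibbles: 1010100100010111
  1010 = A
  1001 = 9
  0001 = 1
  0111 = 7
= 0xA917


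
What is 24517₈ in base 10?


Positional values:
Position 0: 7 × 8^0 = 7
Position 1: 1 × 8^1 = 8
Position 2: 5 × 8^2 = 320
Position 3: 4 × 8^3 = 2048
Position 4: 2 × 8^4 = 8192
Sum = 7 + 8 + 320 + 2048 + 8192
= 10575


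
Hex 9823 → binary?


Each hex digit → 4 binary bits:
  9 = 1001
  8 = 1000
  2 = 0010
  3 = 0011
Concatenate: 1001 1000 0010 0011
= 1001100000100011


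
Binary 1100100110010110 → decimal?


Positional values:
Bit 1: 1 × 2^1 = 2
Bit 2: 1 × 2^2 = 4
Bit 4: 1 × 2^4 = 16
Bit 7: 1 × 2^7 = 128
Bit 8: 1 × 2^8 = 256
Bit 11: 1 × 2^11 = 2048
Bit 14: 1 × 2^14 = 16384
Bit 15: 1 × 2^15 = 32768
Sum = 2 + 4 + 16 + 128 + 256 + 2048 + 16384 + 32768
= 51606


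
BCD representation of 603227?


Each digit → 4-bit binary:
  6 → 0110
  0 → 0000
  3 → 0011
  2 → 0010
  2 → 0010
  7 → 0111
= 0110 0000 0011 0010 0010 0111


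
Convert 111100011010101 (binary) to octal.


Group into 3-bit groups: 111100011010101
  111 = 7
  100 = 4
  011 = 3
  010 = 2
  101 = 5
= 0o74325


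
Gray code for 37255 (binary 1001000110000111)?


Binary: 1001000110000111
Gray code: G = B XOR (B >> 1)
B >> 1 = 0100100011000011
1001000110000111 XOR 0100100011000011:
  1 XOR 0 = 1
  0 XOR 1 = 1
  0 XOR 0 = 0
  1 XOR 0 = 1
  0 XOR 1 = 1
  0 XOR 0 = 0
  0 XOR 0 = 0
  1 XOR 0 = 1
  1 XOR 1 = 0
  0 XOR 1 = 1
  0 XOR 0 = 0
  0 XOR 0 = 0
  0 XOR 0 = 0
  1 XOR 0 = 1
  1 XOR 1 = 0
  1 XOR 1 = 0
= 1101100101000100


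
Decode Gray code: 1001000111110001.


Gray code: 1001000111110001
MSB stays the same: 1
Each subsequent bit = prev_binary XOR current_gray:
  B[1] = 1 XOR 0 = 1
  B[2] = 1 XOR 0 = 1
  B[3] = 1 XOR 1 = 0
  B[4] = 0 XOR 0 = 0
  B[5] = 0 XOR 0 = 0
  B[6] = 0 XOR 0 = 0
  B[7] = 0 XOR 1 = 1
  B[8] = 1 XOR 1 = 0
  B[9] = 0 XOR 1 = 1
  B[10] = 1 XOR 1 = 0
  B[11] = 0 XOR 1 = 1
  B[12] = 1 XOR 0 = 1
  B[13] = 1 XOR 0 = 1
  B[14] = 1 XOR 0 = 1
  B[15] = 1 XOR 1 = 0
= 1110000101011110 (57694 decimal)


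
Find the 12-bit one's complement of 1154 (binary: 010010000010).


Original: 010010000010
Invert all bits:
  bit 0: 0 → 1
  bit 1: 1 → 0
  bit 2: 0 → 1
  bit 3: 0 → 1
  bit 4: 1 → 0
  bit 5: 0 → 1
  bit 6: 0 → 1
  bit 7: 0 → 1
  bit 8: 0 → 1
  bit 9: 0 → 1
  bit 10: 1 → 0
  bit 11: 0 → 1
= 101101111101


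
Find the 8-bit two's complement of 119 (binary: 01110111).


Original: 01110111
Step 1 - Invert all bits: 10001000
Step 2 - Add 1: 10001000 + 1
= 10001001 (represents -119)


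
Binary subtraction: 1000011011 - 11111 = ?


Align and subtract column by column (LSB to MSB, borrowing when needed):
  1000011011
- 0000011111
  ----------
  col 0: (1 - 0 borrow-in) - 1 → 1 - 1 = 0, borrow out 0
  col 1: (1 - 0 borrow-in) - 1 → 1 - 1 = 0, borrow out 0
  col 2: (0 - 0 borrow-in) - 1 → borrow from next column: (0+2) - 1 = 1, borrow out 1
  col 3: (1 - 1 borrow-in) - 1 → borrow from next column: (0+2) - 1 = 1, borrow out 1
  col 4: (1 - 1 borrow-in) - 1 → borrow from next column: (0+2) - 1 = 1, borrow out 1
  col 5: (0 - 1 borrow-in) - 0 → borrow from next column: (-1+2) - 0 = 1, borrow out 1
  col 6: (0 - 1 borrow-in) - 0 → borrow from next column: (-1+2) - 0 = 1, borrow out 1
  col 7: (0 - 1 borrow-in) - 0 → borrow from next column: (-1+2) - 0 = 1, borrow out 1
  col 8: (0 - 1 borrow-in) - 0 → borrow from next column: (-1+2) - 0 = 1, borrow out 1
  col 9: (1 - 1 borrow-in) - 0 → 0 - 0 = 0, borrow out 0
Reading bits MSB→LSB: 0111111100
Strip leading zeros: 111111100
= 111111100


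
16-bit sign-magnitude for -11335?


Sign bit: 1 (negative)
Magnitude: 11335 = 010110001000111
= 1010110001000111


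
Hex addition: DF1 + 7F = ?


Align and add column by column (LSB to MSB, each column mod 16 with carry):
  0DF1
+ 007F
  ----
  col 0: 1(1) + F(15) + 0 (carry in) = 16 → 0(0), carry out 1
  col 1: F(15) + 7(7) + 1 (carry in) = 23 → 7(7), carry out 1
  col 2: D(13) + 0(0) + 1 (carry in) = 14 → E(14), carry out 0
  col 3: 0(0) + 0(0) + 0 (carry in) = 0 → 0(0), carry out 0
Reading digits MSB→LSB: 0E70
Strip leading zeros: E70
= 0xE70


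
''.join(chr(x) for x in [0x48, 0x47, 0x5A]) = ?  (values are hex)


Codes (hex): 0x48 0x47 0x5A
Per-code ASCII lookup:
  0x48 = 72  (range 65-90: uppercase, 72 - 65 = 7) → 'H'
  0x47 = 71  (range 65-90: uppercase, 71 - 65 = 6) → 'G'
  0x5A = 90  (range 65-90: uppercase, 90 - 65 = 25) → 'Z'
= 'HGZ'


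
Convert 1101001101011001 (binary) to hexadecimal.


Group into 4-bit nibbles: 1101001101011001
  1101 = D
  0011 = 3
  0101 = 5
  1001 = 9
= 0xD359


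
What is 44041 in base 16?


Divide by 16 repeatedly:
44041 ÷ 16 = 2752 remainder 9 (9)
2752 ÷ 16 = 172 remainder 0 (0)
172 ÷ 16 = 10 remainder 12 (C)
10 ÷ 16 = 0 remainder 10 (A)
Reading remainders bottom-up:
= 0xAC09


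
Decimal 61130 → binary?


Divide by 2 repeatedly:
61130 ÷ 2 = 30565 remainder 0
30565 ÷ 2 = 15282 remainder 1
15282 ÷ 2 = 7641 remainder 0
7641 ÷ 2 = 3820 remainder 1
3820 ÷ 2 = 1910 remainder 0
1910 ÷ 2 = 955 remainder 0
955 ÷ 2 = 477 remainder 1
477 ÷ 2 = 238 remainder 1
238 ÷ 2 = 119 remainder 0
119 ÷ 2 = 59 remainder 1
59 ÷ 2 = 29 remainder 1
29 ÷ 2 = 14 remainder 1
14 ÷ 2 = 7 remainder 0
7 ÷ 2 = 3 remainder 1
3 ÷ 2 = 1 remainder 1
1 ÷ 2 = 0 remainder 1
Reading remainders bottom-up:
= 1110111011001010


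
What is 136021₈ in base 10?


Positional values:
Position 0: 1 × 8^0 = 1
Position 1: 2 × 8^1 = 16
Position 2: 0 × 8^2 = 0
Position 3: 6 × 8^3 = 3072
Position 4: 3 × 8^4 = 12288
Position 5: 1 × 8^5 = 32768
Sum = 1 + 16 + 0 + 3072 + 12288 + 32768
= 48145


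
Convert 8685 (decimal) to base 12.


Divide by 12 repeatedly:
8685 ÷ 12 = 723 remainder 9
723 ÷ 12 = 60 remainder 3
60 ÷ 12 = 5 remainder 0
5 ÷ 12 = 0 remainder 5
Reading remainders bottom-up:
= 5039


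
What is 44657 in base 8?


Divide by 8 repeatedly:
44657 ÷ 8 = 5582 remainder 1
5582 ÷ 8 = 697 remainder 6
697 ÷ 8 = 87 remainder 1
87 ÷ 8 = 10 remainder 7
10 ÷ 8 = 1 remainder 2
1 ÷ 8 = 0 remainder 1
Reading remainders bottom-up:
= 0o127161


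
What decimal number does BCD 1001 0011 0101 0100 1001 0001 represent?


Each 4-bit group → digit:
  1001 → 9
  0011 → 3
  0101 → 5
  0100 → 4
  1001 → 9
  0001 → 1
= 935491


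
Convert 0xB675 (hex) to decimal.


Positional values:
Position 0: 5 × 16^0 = 5 × 1 = 5
Position 1: 7 × 16^1 = 7 × 16 = 112
Position 2: 6 × 16^2 = 6 × 256 = 1536
Position 3: B × 16^3 = 11 × 4096 = 45056
Sum = 5 + 112 + 1536 + 45056
= 46709


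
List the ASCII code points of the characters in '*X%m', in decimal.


String: '*X%m'  (4 characters)
Per-character ASCII lookup:
  '*': special character: '*' = 42
  'X': uppercase starts at 65: 'X' = 65 + 23 = 88
  '%': special character: '%' = 37
  'm': lowercase starts at 97: 'm' = 97 + 12 = 109
= 42 88 37 109


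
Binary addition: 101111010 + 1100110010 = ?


Align and add column by column (LSB to MSB, carry propagating):
  00101111010
+ 01100110010
  -----------
  col 0: 0 + 0 + 0 (carry in) = 0 → bit 0, carry out 0
  col 1: 1 + 1 + 0 (carry in) = 2 → bit 0, carry out 1
  col 2: 0 + 0 + 1 (carry in) = 1 → bit 1, carry out 0
  col 3: 1 + 0 + 0 (carry in) = 1 → bit 1, carry out 0
  col 4: 1 + 1 + 0 (carry in) = 2 → bit 0, carry out 1
  col 5: 1 + 1 + 1 (carry in) = 3 → bit 1, carry out 1
  col 6: 1 + 0 + 1 (carry in) = 2 → bit 0, carry out 1
  col 7: 0 + 0 + 1 (carry in) = 1 → bit 1, carry out 0
  col 8: 1 + 1 + 0 (carry in) = 2 → bit 0, carry out 1
  col 9: 0 + 1 + 1 (carry in) = 2 → bit 0, carry out 1
  col 10: 0 + 0 + 1 (carry in) = 1 → bit 1, carry out 0
Reading bits MSB→LSB: 10010101100
Strip leading zeros: 10010101100
= 10010101100


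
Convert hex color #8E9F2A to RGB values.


Hex: #8E9F2A
R = 8E₁₆ = 142
G = 9F₁₆ = 159
B = 2A₁₆ = 42
= RGB(142, 159, 42)


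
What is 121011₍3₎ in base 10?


Positional values (base 3):
  1 × 3^0 = 1 × 1 = 1
  1 × 3^1 = 1 × 3 = 3
  0 × 3^2 = 0 × 9 = 0
  1 × 3^3 = 1 × 27 = 27
  2 × 3^4 = 2 × 81 = 162
  1 × 3^5 = 1 × 243 = 243
Sum = 1 + 3 + 0 + 27 + 162 + 243
= 436


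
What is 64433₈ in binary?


Each octal digit → 3 binary bits:
  6 = 110
  4 = 100
  4 = 100
  3 = 011
  3 = 011
Concatenate: 110 100 100 011 011
= 110100100011011


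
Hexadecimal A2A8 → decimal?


Positional values:
Position 0: 8 × 16^0 = 8 × 1 = 8
Position 1: A × 16^1 = 10 × 16 = 160
Position 2: 2 × 16^2 = 2 × 256 = 512
Position 3: A × 16^3 = 10 × 4096 = 40960
Sum = 8 + 160 + 512 + 40960
= 41640


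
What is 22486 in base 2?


Divide by 2 repeatedly:
22486 ÷ 2 = 11243 remainder 0
11243 ÷ 2 = 5621 remainder 1
5621 ÷ 2 = 2810 remainder 1
2810 ÷ 2 = 1405 remainder 0
1405 ÷ 2 = 702 remainder 1
702 ÷ 2 = 351 remainder 0
351 ÷ 2 = 175 remainder 1
175 ÷ 2 = 87 remainder 1
87 ÷ 2 = 43 remainder 1
43 ÷ 2 = 21 remainder 1
21 ÷ 2 = 10 remainder 1
10 ÷ 2 = 5 remainder 0
5 ÷ 2 = 2 remainder 1
2 ÷ 2 = 1 remainder 0
1 ÷ 2 = 0 remainder 1
Reading remainders bottom-up:
= 101011111010110


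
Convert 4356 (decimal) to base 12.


Divide by 12 repeatedly:
4356 ÷ 12 = 363 remainder 0
363 ÷ 12 = 30 remainder 3
30 ÷ 12 = 2 remainder 6
2 ÷ 12 = 0 remainder 2
Reading remainders bottom-up:
= 2630


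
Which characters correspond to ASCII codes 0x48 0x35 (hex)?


Codes (hex): 0x48 0x35
Per-code ASCII lookup:
  0x48 = 72  (range 65-90: uppercase, 72 - 65 = 7) → 'H'
  0x35 = 53  (range 48-57: digits, 53 - 48 = 5) → '5'
= 'H5'


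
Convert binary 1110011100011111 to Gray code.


Binary: 1110011100011111
Gray code: G = B XOR (B >> 1)
B >> 1 = 0111001110001111
1110011100011111 XOR 0111001110001111:
  1 XOR 0 = 1
  1 XOR 1 = 0
  1 XOR 1 = 0
  0 XOR 1 = 1
  0 XOR 0 = 0
  1 XOR 0 = 1
  1 XOR 1 = 0
  1 XOR 1 = 0
  0 XOR 1 = 1
  0 XOR 0 = 0
  0 XOR 0 = 0
  1 XOR 0 = 1
  1 XOR 1 = 0
  1 XOR 1 = 0
  1 XOR 1 = 0
  1 XOR 1 = 0
= 1001010010010000


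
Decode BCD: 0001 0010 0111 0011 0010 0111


Each 4-bit group → digit:
  0001 → 1
  0010 → 2
  0111 → 7
  0011 → 3
  0010 → 2
  0111 → 7
= 127327


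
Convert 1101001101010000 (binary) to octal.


Group into 3-bit groups: 001101001101010000
  001 = 1
  101 = 5
  001 = 1
  101 = 5
  010 = 2
  000 = 0
= 0o151520


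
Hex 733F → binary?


Each hex digit → 4 binary bits:
  7 = 0111
  3 = 0011
  3 = 0011
  F = 1111
Concatenate: 0111 0011 0011 1111
= 0111001100111111


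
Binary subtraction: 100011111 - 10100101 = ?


Align and subtract column by column (LSB to MSB, borrowing when needed):
  100011111
- 010100101
  ---------
  col 0: (1 - 0 borrow-in) - 1 → 1 - 1 = 0, borrow out 0
  col 1: (1 - 0 borrow-in) - 0 → 1 - 0 = 1, borrow out 0
  col 2: (1 - 0 borrow-in) - 1 → 1 - 1 = 0, borrow out 0
  col 3: (1 - 0 borrow-in) - 0 → 1 - 0 = 1, borrow out 0
  col 4: (1 - 0 borrow-in) - 0 → 1 - 0 = 1, borrow out 0
  col 5: (0 - 0 borrow-in) - 1 → borrow from next column: (0+2) - 1 = 1, borrow out 1
  col 6: (0 - 1 borrow-in) - 0 → borrow from next column: (-1+2) - 0 = 1, borrow out 1
  col 7: (0 - 1 borrow-in) - 1 → borrow from next column: (-1+2) - 1 = 0, borrow out 1
  col 8: (1 - 1 borrow-in) - 0 → 0 - 0 = 0, borrow out 0
Reading bits MSB→LSB: 001111010
Strip leading zeros: 1111010
= 1111010


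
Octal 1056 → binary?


Each octal digit → 3 binary bits:
  1 = 001
  0 = 000
  5 = 101
  6 = 110
Concatenate: 001 000 101 110
= 001000101110


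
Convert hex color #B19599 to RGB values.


Hex: #B19599
R = B1₁₆ = 177
G = 95₁₆ = 149
B = 99₁₆ = 153
= RGB(177, 149, 153)


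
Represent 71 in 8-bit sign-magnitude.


Sign bit: 0 (positive)
Magnitude: 71 = 1000111
= 01000111


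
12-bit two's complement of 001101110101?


Original: 001101110101
Step 1 - Invert all bits: 110010001010
Step 2 - Add 1: 110010001010 + 1
= 110010001011 (represents -885)


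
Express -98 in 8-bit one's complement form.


Original: 01100010
Invert all bits:
  bit 0: 0 → 1
  bit 1: 1 → 0
  bit 2: 1 → 0
  bit 3: 0 → 1
  bit 4: 0 → 1
  bit 5: 0 → 1
  bit 6: 1 → 0
  bit 7: 0 → 1
= 10011101


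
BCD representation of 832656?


Each digit → 4-bit binary:
  8 → 1000
  3 → 0011
  2 → 0010
  6 → 0110
  5 → 0101
  6 → 0110
= 1000 0011 0010 0110 0101 0110


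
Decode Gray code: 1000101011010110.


Gray code: 1000101011010110
MSB stays the same: 1
Each subsequent bit = prev_binary XOR current_gray:
  B[1] = 1 XOR 0 = 1
  B[2] = 1 XOR 0 = 1
  B[3] = 1 XOR 0 = 1
  B[4] = 1 XOR 1 = 0
  B[5] = 0 XOR 0 = 0
  B[6] = 0 XOR 1 = 1
  B[7] = 1 XOR 0 = 1
  B[8] = 1 XOR 1 = 0
  B[9] = 0 XOR 1 = 1
  B[10] = 1 XOR 0 = 1
  B[11] = 1 XOR 1 = 0
  B[12] = 0 XOR 0 = 0
  B[13] = 0 XOR 1 = 1
  B[14] = 1 XOR 1 = 0
  B[15] = 0 XOR 0 = 0
= 1111001101100100 (62308 decimal)


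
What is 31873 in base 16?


Divide by 16 repeatedly:
31873 ÷ 16 = 1992 remainder 1 (1)
1992 ÷ 16 = 124 remainder 8 (8)
124 ÷ 16 = 7 remainder 12 (C)
7 ÷ 16 = 0 remainder 7 (7)
Reading remainders bottom-up:
= 0x7C81


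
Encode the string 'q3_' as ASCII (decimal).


String: 'q3_'  (3 characters)
Per-character ASCII lookup:
  'q': lowercase starts at 97: 'q' = 97 + 16 = 113
  '3': digits start at 48: '3' = 48 + 3 = 51
  '_': special character: '_' = 95
= 113 51 95


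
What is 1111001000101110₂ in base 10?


Positional values:
Bit 1: 1 × 2^1 = 2
Bit 2: 1 × 2^2 = 4
Bit 3: 1 × 2^3 = 8
Bit 5: 1 × 2^5 = 32
Bit 9: 1 × 2^9 = 512
Bit 12: 1 × 2^12 = 4096
Bit 13: 1 × 2^13 = 8192
Bit 14: 1 × 2^14 = 16384
Bit 15: 1 × 2^15 = 32768
Sum = 2 + 4 + 8 + 32 + 512 + 4096 + 8192 + 16384 + 32768
= 61998


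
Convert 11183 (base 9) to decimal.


Positional values (base 9):
  3 × 9^0 = 3 × 1 = 3
  8 × 9^1 = 8 × 9 = 72
  1 × 9^2 = 1 × 81 = 81
  1 × 9^3 = 1 × 729 = 729
  1 × 9^4 = 1 × 6561 = 6561
Sum = 3 + 72 + 81 + 729 + 6561
= 7446


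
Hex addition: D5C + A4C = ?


Align and add column by column (LSB to MSB, each column mod 16 with carry):
  0D5C
+ 0A4C
  ----
  col 0: C(12) + C(12) + 0 (carry in) = 24 → 8(8), carry out 1
  col 1: 5(5) + 4(4) + 1 (carry in) = 10 → A(10), carry out 0
  col 2: D(13) + A(10) + 0 (carry in) = 23 → 7(7), carry out 1
  col 3: 0(0) + 0(0) + 1 (carry in) = 1 → 1(1), carry out 0
Reading digits MSB→LSB: 17A8
Strip leading zeros: 17A8
= 0x17A8


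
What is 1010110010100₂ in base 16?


Group into 4-bit nibbles: 0001010110010100
  0001 = 1
  0101 = 5
  1001 = 9
  0100 = 4
= 0x1594


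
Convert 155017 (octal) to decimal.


Positional values:
Position 0: 7 × 8^0 = 7
Position 1: 1 × 8^1 = 8
Position 2: 0 × 8^2 = 0
Position 3: 5 × 8^3 = 2560
Position 4: 5 × 8^4 = 20480
Position 5: 1 × 8^5 = 32768
Sum = 7 + 8 + 0 + 2560 + 20480 + 32768
= 55823


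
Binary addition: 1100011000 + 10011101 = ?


Align and add column by column (LSB to MSB, carry propagating):
  01100011000
+ 00010011101
  -----------
  col 0: 0 + 1 + 0 (carry in) = 1 → bit 1, carry out 0
  col 1: 0 + 0 + 0 (carry in) = 0 → bit 0, carry out 0
  col 2: 0 + 1 + 0 (carry in) = 1 → bit 1, carry out 0
  col 3: 1 + 1 + 0 (carry in) = 2 → bit 0, carry out 1
  col 4: 1 + 1 + 1 (carry in) = 3 → bit 1, carry out 1
  col 5: 0 + 0 + 1 (carry in) = 1 → bit 1, carry out 0
  col 6: 0 + 0 + 0 (carry in) = 0 → bit 0, carry out 0
  col 7: 0 + 1 + 0 (carry in) = 1 → bit 1, carry out 0
  col 8: 1 + 0 + 0 (carry in) = 1 → bit 1, carry out 0
  col 9: 1 + 0 + 0 (carry in) = 1 → bit 1, carry out 0
  col 10: 0 + 0 + 0 (carry in) = 0 → bit 0, carry out 0
Reading bits MSB→LSB: 01110110101
Strip leading zeros: 1110110101
= 1110110101


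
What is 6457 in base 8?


Divide by 8 repeatedly:
6457 ÷ 8 = 807 remainder 1
807 ÷ 8 = 100 remainder 7
100 ÷ 8 = 12 remainder 4
12 ÷ 8 = 1 remainder 4
1 ÷ 8 = 0 remainder 1
Reading remainders bottom-up:
= 0o14471


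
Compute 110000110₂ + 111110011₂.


Align and add column by column (LSB to MSB, carry propagating):
  0110000110
+ 0111110011
  ----------
  col 0: 0 + 1 + 0 (carry in) = 1 → bit 1, carry out 0
  col 1: 1 + 1 + 0 (carry in) = 2 → bit 0, carry out 1
  col 2: 1 + 0 + 1 (carry in) = 2 → bit 0, carry out 1
  col 3: 0 + 0 + 1 (carry in) = 1 → bit 1, carry out 0
  col 4: 0 + 1 + 0 (carry in) = 1 → bit 1, carry out 0
  col 5: 0 + 1 + 0 (carry in) = 1 → bit 1, carry out 0
  col 6: 0 + 1 + 0 (carry in) = 1 → bit 1, carry out 0
  col 7: 1 + 1 + 0 (carry in) = 2 → bit 0, carry out 1
  col 8: 1 + 1 + 1 (carry in) = 3 → bit 1, carry out 1
  col 9: 0 + 0 + 1 (carry in) = 1 → bit 1, carry out 0
Reading bits MSB→LSB: 1101111001
Strip leading zeros: 1101111001
= 1101111001


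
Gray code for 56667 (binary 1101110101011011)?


Binary: 1101110101011011
Gray code: G = B XOR (B >> 1)
B >> 1 = 0110111010101101
1101110101011011 XOR 0110111010101101:
  1 XOR 0 = 1
  1 XOR 1 = 0
  0 XOR 1 = 1
  1 XOR 0 = 1
  1 XOR 1 = 0
  1 XOR 1 = 0
  0 XOR 1 = 1
  1 XOR 0 = 1
  0 XOR 1 = 1
  1 XOR 0 = 1
  0 XOR 1 = 1
  1 XOR 0 = 1
  1 XOR 1 = 0
  0 XOR 1 = 1
  1 XOR 0 = 1
  1 XOR 1 = 0
= 1011001111110110


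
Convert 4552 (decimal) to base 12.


Divide by 12 repeatedly:
4552 ÷ 12 = 379 remainder 4
379 ÷ 12 = 31 remainder 7
31 ÷ 12 = 2 remainder 7
2 ÷ 12 = 0 remainder 2
Reading remainders bottom-up:
= 2774


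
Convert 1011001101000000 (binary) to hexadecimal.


Group into 4-bit nibbles: 1011001101000000
  1011 = B
  0011 = 3
  0100 = 4
  0000 = 0
= 0xB340


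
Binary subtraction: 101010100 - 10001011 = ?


Align and subtract column by column (LSB to MSB, borrowing when needed):
  101010100
- 010001011
  ---------
  col 0: (0 - 0 borrow-in) - 1 → borrow from next column: (0+2) - 1 = 1, borrow out 1
  col 1: (0 - 1 borrow-in) - 1 → borrow from next column: (-1+2) - 1 = 0, borrow out 1
  col 2: (1 - 1 borrow-in) - 0 → 0 - 0 = 0, borrow out 0
  col 3: (0 - 0 borrow-in) - 1 → borrow from next column: (0+2) - 1 = 1, borrow out 1
  col 4: (1 - 1 borrow-in) - 0 → 0 - 0 = 0, borrow out 0
  col 5: (0 - 0 borrow-in) - 0 → 0 - 0 = 0, borrow out 0
  col 6: (1 - 0 borrow-in) - 0 → 1 - 0 = 1, borrow out 0
  col 7: (0 - 0 borrow-in) - 1 → borrow from next column: (0+2) - 1 = 1, borrow out 1
  col 8: (1 - 1 borrow-in) - 0 → 0 - 0 = 0, borrow out 0
Reading bits MSB→LSB: 011001001
Strip leading zeros: 11001001
= 11001001


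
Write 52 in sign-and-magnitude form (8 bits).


Sign bit: 0 (positive)
Magnitude: 52 = 0110100
= 00110100


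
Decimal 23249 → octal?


Divide by 8 repeatedly:
23249 ÷ 8 = 2906 remainder 1
2906 ÷ 8 = 363 remainder 2
363 ÷ 8 = 45 remainder 3
45 ÷ 8 = 5 remainder 5
5 ÷ 8 = 0 remainder 5
Reading remainders bottom-up:
= 0o55321


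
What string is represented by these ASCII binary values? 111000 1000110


Codes (binary): 111000 1000110
Per-code ASCII lookup:
  111000 = 56  (range 48-57: digits, 56 - 48 = 8) → '8'
  1000110 = 70  (range 65-90: uppercase, 70 - 65 = 5) → 'F'
= '8F'


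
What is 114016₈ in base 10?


Positional values:
Position 0: 6 × 8^0 = 6
Position 1: 1 × 8^1 = 8
Position 2: 0 × 8^2 = 0
Position 3: 4 × 8^3 = 2048
Position 4: 1 × 8^4 = 4096
Position 5: 1 × 8^5 = 32768
Sum = 6 + 8 + 0 + 2048 + 4096 + 32768
= 38926


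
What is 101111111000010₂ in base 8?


Group into 3-bit groups: 101111111000010
  101 = 5
  111 = 7
  111 = 7
  000 = 0
  010 = 2
= 0o57702


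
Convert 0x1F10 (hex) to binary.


Each hex digit → 4 binary bits:
  1 = 0001
  F = 1111
  1 = 0001
  0 = 0000
Concatenate: 0001 1111 0001 0000
= 0001111100010000


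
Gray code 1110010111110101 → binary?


Gray code: 1110010111110101
MSB stays the same: 1
Each subsequent bit = prev_binary XOR current_gray:
  B[1] = 1 XOR 1 = 0
  B[2] = 0 XOR 1 = 1
  B[3] = 1 XOR 0 = 1
  B[4] = 1 XOR 0 = 1
  B[5] = 1 XOR 1 = 0
  B[6] = 0 XOR 0 = 0
  B[7] = 0 XOR 1 = 1
  B[8] = 1 XOR 1 = 0
  B[9] = 0 XOR 1 = 1
  B[10] = 1 XOR 1 = 0
  B[11] = 0 XOR 1 = 1
  B[12] = 1 XOR 0 = 1
  B[13] = 1 XOR 1 = 0
  B[14] = 0 XOR 0 = 0
  B[15] = 0 XOR 1 = 1
= 1011100101011001 (47449 decimal)


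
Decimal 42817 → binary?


Divide by 2 repeatedly:
42817 ÷ 2 = 21408 remainder 1
21408 ÷ 2 = 10704 remainder 0
10704 ÷ 2 = 5352 remainder 0
5352 ÷ 2 = 2676 remainder 0
2676 ÷ 2 = 1338 remainder 0
1338 ÷ 2 = 669 remainder 0
669 ÷ 2 = 334 remainder 1
334 ÷ 2 = 167 remainder 0
167 ÷ 2 = 83 remainder 1
83 ÷ 2 = 41 remainder 1
41 ÷ 2 = 20 remainder 1
20 ÷ 2 = 10 remainder 0
10 ÷ 2 = 5 remainder 0
5 ÷ 2 = 2 remainder 1
2 ÷ 2 = 1 remainder 0
1 ÷ 2 = 0 remainder 1
Reading remainders bottom-up:
= 1010011101000001


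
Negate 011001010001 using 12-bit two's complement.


Original: 011001010001
Step 1 - Invert all bits: 100110101110
Step 2 - Add 1: 100110101110 + 1
= 100110101111 (represents -1617)


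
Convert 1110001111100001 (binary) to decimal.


Positional values:
Bit 0: 1 × 2^0 = 1
Bit 5: 1 × 2^5 = 32
Bit 6: 1 × 2^6 = 64
Bit 7: 1 × 2^7 = 128
Bit 8: 1 × 2^8 = 256
Bit 9: 1 × 2^9 = 512
Bit 13: 1 × 2^13 = 8192
Bit 14: 1 × 2^14 = 16384
Bit 15: 1 × 2^15 = 32768
Sum = 1 + 32 + 64 + 128 + 256 + 512 + 8192 + 16384 + 32768
= 58337


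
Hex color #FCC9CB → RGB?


Hex: #FCC9CB
R = FC₁₆ = 252
G = C9₁₆ = 201
B = CB₁₆ = 203
= RGB(252, 201, 203)


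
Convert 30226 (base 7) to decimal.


Positional values (base 7):
  6 × 7^0 = 6 × 1 = 6
  2 × 7^1 = 2 × 7 = 14
  2 × 7^2 = 2 × 49 = 98
  0 × 7^3 = 0 × 343 = 0
  3 × 7^4 = 3 × 2401 = 7203
Sum = 6 + 14 + 98 + 0 + 7203
= 7321


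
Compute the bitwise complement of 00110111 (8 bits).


Original: 00110111
Invert all bits:
  bit 0: 0 → 1
  bit 1: 0 → 1
  bit 2: 1 → 0
  bit 3: 1 → 0
  bit 4: 0 → 1
  bit 5: 1 → 0
  bit 6: 1 → 0
  bit 7: 1 → 0
= 11001000


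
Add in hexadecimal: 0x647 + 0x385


Align and add column by column (LSB to MSB, each column mod 16 with carry):
  0647
+ 0385
  ----
  col 0: 7(7) + 5(5) + 0 (carry in) = 12 → C(12), carry out 0
  col 1: 4(4) + 8(8) + 0 (carry in) = 12 → C(12), carry out 0
  col 2: 6(6) + 3(3) + 0 (carry in) = 9 → 9(9), carry out 0
  col 3: 0(0) + 0(0) + 0 (carry in) = 0 → 0(0), carry out 0
Reading digits MSB→LSB: 09CC
Strip leading zeros: 9CC
= 0x9CC


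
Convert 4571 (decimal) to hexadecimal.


Divide by 16 repeatedly:
4571 ÷ 16 = 285 remainder 11 (B)
285 ÷ 16 = 17 remainder 13 (D)
17 ÷ 16 = 1 remainder 1 (1)
1 ÷ 16 = 0 remainder 1 (1)
Reading remainders bottom-up:
= 0x11DB


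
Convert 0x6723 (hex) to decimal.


Positional values:
Position 0: 3 × 16^0 = 3 × 1 = 3
Position 1: 2 × 16^1 = 2 × 16 = 32
Position 2: 7 × 16^2 = 7 × 256 = 1792
Position 3: 6 × 16^3 = 6 × 4096 = 24576
Sum = 3 + 32 + 1792 + 24576
= 26403


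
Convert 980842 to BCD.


Each digit → 4-bit binary:
  9 → 1001
  8 → 1000
  0 → 0000
  8 → 1000
  4 → 0100
  2 → 0010
= 1001 1000 0000 1000 0100 0010


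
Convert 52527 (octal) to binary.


Each octal digit → 3 binary bits:
  5 = 101
  2 = 010
  5 = 101
  2 = 010
  7 = 111
Concatenate: 101 010 101 010 111
= 101010101010111


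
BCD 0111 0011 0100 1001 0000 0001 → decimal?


Each 4-bit group → digit:
  0111 → 7
  0011 → 3
  0100 → 4
  1001 → 9
  0000 → 0
  0001 → 1
= 734901


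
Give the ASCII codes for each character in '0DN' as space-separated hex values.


String: '0DN'  (3 characters)
Per-character ASCII lookup:
  '0': digits start at 48: '0' = 48 + 0 = 48 → 0x30
  'D': uppercase starts at 65: 'D' = 65 + 3 = 68 → 0x44
  'N': uppercase starts at 65: 'N' = 65 + 13 = 78 → 0x4E
= 0x30 0x44 0x4E


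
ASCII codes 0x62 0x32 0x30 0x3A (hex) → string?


Codes (hex): 0x62 0x32 0x30 0x3A
Per-code ASCII lookup:
  0x62 = 98  (range 97-122: lowercase, 98 - 97 = 1) → 'b'
  0x32 = 50  (range 48-57: digits, 50 - 48 = 2) → '2'
  0x30 = 48  (range 48-57: digits, 48 - 48 = 0) → '0'
  0x3A = 58  (special character) → ':'
= 'b20:'


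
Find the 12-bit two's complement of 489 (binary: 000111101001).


Original: 000111101001
Step 1 - Invert all bits: 111000010110
Step 2 - Add 1: 111000010110 + 1
= 111000010111 (represents -489)


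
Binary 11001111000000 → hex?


Group into 4-bit nibbles: 0011001111000000
  0011 = 3
  0011 = 3
  1100 = C
  0000 = 0
= 0x33C0


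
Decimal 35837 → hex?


Divide by 16 repeatedly:
35837 ÷ 16 = 2239 remainder 13 (D)
2239 ÷ 16 = 139 remainder 15 (F)
139 ÷ 16 = 8 remainder 11 (B)
8 ÷ 16 = 0 remainder 8 (8)
Reading remainders bottom-up:
= 0x8BFD


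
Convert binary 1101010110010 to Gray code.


Binary: 1101010110010
Gray code: G = B XOR (B >> 1)
B >> 1 = 0110101011001
1101010110010 XOR 0110101011001:
  1 XOR 0 = 1
  1 XOR 1 = 0
  0 XOR 1 = 1
  1 XOR 0 = 1
  0 XOR 1 = 1
  1 XOR 0 = 1
  0 XOR 1 = 1
  1 XOR 0 = 1
  1 XOR 1 = 0
  0 XOR 1 = 1
  0 XOR 0 = 0
  1 XOR 0 = 1
  0 XOR 1 = 1
= 1011111101011


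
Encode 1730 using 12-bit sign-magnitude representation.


Sign bit: 0 (positive)
Magnitude: 1730 = 11011000010
= 011011000010


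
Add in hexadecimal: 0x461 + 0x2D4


Align and add column by column (LSB to MSB, each column mod 16 with carry):
  0461
+ 02D4
  ----
  col 0: 1(1) + 4(4) + 0 (carry in) = 5 → 5(5), carry out 0
  col 1: 6(6) + D(13) + 0 (carry in) = 19 → 3(3), carry out 1
  col 2: 4(4) + 2(2) + 1 (carry in) = 7 → 7(7), carry out 0
  col 3: 0(0) + 0(0) + 0 (carry in) = 0 → 0(0), carry out 0
Reading digits MSB→LSB: 0735
Strip leading zeros: 735
= 0x735


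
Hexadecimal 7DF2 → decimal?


Positional values:
Position 0: 2 × 16^0 = 2 × 1 = 2
Position 1: F × 16^1 = 15 × 16 = 240
Position 2: D × 16^2 = 13 × 256 = 3328
Position 3: 7 × 16^3 = 7 × 4096 = 28672
Sum = 2 + 240 + 3328 + 28672
= 32242


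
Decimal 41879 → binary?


Divide by 2 repeatedly:
41879 ÷ 2 = 20939 remainder 1
20939 ÷ 2 = 10469 remainder 1
10469 ÷ 2 = 5234 remainder 1
5234 ÷ 2 = 2617 remainder 0
2617 ÷ 2 = 1308 remainder 1
1308 ÷ 2 = 654 remainder 0
654 ÷ 2 = 327 remainder 0
327 ÷ 2 = 163 remainder 1
163 ÷ 2 = 81 remainder 1
81 ÷ 2 = 40 remainder 1
40 ÷ 2 = 20 remainder 0
20 ÷ 2 = 10 remainder 0
10 ÷ 2 = 5 remainder 0
5 ÷ 2 = 2 remainder 1
2 ÷ 2 = 1 remainder 0
1 ÷ 2 = 0 remainder 1
Reading remainders bottom-up:
= 1010001110010111


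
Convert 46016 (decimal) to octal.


Divide by 8 repeatedly:
46016 ÷ 8 = 5752 remainder 0
5752 ÷ 8 = 719 remainder 0
719 ÷ 8 = 89 remainder 7
89 ÷ 8 = 11 remainder 1
11 ÷ 8 = 1 remainder 3
1 ÷ 8 = 0 remainder 1
Reading remainders bottom-up:
= 0o131700


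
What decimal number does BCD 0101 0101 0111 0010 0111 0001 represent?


Each 4-bit group → digit:
  0101 → 5
  0101 → 5
  0111 → 7
  0010 → 2
  0111 → 7
  0001 → 1
= 557271


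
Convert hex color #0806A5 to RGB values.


Hex: #0806A5
R = 08₁₆ = 8
G = 06₁₆ = 6
B = A5₁₆ = 165
= RGB(8, 6, 165)


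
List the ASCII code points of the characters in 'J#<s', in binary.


String: 'J#<s'  (4 characters)
Per-character ASCII lookup:
  'J': uppercase starts at 65: 'J' = 65 + 9 = 74 → 1001010
  '#': special character: '#' = 35 → 100011
  '<': special character: '<' = 60 → 111100
  's': lowercase starts at 97: 's' = 97 + 18 = 115 → 1110011
= 1001010 100011 111100 1110011


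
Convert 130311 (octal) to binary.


Each octal digit → 3 binary bits:
  1 = 001
  3 = 011
  0 = 000
  3 = 011
  1 = 001
  1 = 001
Concatenate: 001 011 000 011 001 001
= 001011000011001001


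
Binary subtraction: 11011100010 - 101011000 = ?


Align and subtract column by column (LSB to MSB, borrowing when needed):
  11011100010
- 00101011000
  -----------
  col 0: (0 - 0 borrow-in) - 0 → 0 - 0 = 0, borrow out 0
  col 1: (1 - 0 borrow-in) - 0 → 1 - 0 = 1, borrow out 0
  col 2: (0 - 0 borrow-in) - 0 → 0 - 0 = 0, borrow out 0
  col 3: (0 - 0 borrow-in) - 1 → borrow from next column: (0+2) - 1 = 1, borrow out 1
  col 4: (0 - 1 borrow-in) - 1 → borrow from next column: (-1+2) - 1 = 0, borrow out 1
  col 5: (1 - 1 borrow-in) - 0 → 0 - 0 = 0, borrow out 0
  col 6: (1 - 0 borrow-in) - 1 → 1 - 1 = 0, borrow out 0
  col 7: (1 - 0 borrow-in) - 0 → 1 - 0 = 1, borrow out 0
  col 8: (0 - 0 borrow-in) - 1 → borrow from next column: (0+2) - 1 = 1, borrow out 1
  col 9: (1 - 1 borrow-in) - 0 → 0 - 0 = 0, borrow out 0
  col 10: (1 - 0 borrow-in) - 0 → 1 - 0 = 1, borrow out 0
Reading bits MSB→LSB: 10110001010
Strip leading zeros: 10110001010
= 10110001010


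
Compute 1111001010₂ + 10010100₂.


Align and add column by column (LSB to MSB, carry propagating):
  01111001010
+ 00010010100
  -----------
  col 0: 0 + 0 + 0 (carry in) = 0 → bit 0, carry out 0
  col 1: 1 + 0 + 0 (carry in) = 1 → bit 1, carry out 0
  col 2: 0 + 1 + 0 (carry in) = 1 → bit 1, carry out 0
  col 3: 1 + 0 + 0 (carry in) = 1 → bit 1, carry out 0
  col 4: 0 + 1 + 0 (carry in) = 1 → bit 1, carry out 0
  col 5: 0 + 0 + 0 (carry in) = 0 → bit 0, carry out 0
  col 6: 1 + 0 + 0 (carry in) = 1 → bit 1, carry out 0
  col 7: 1 + 1 + 0 (carry in) = 2 → bit 0, carry out 1
  col 8: 1 + 0 + 1 (carry in) = 2 → bit 0, carry out 1
  col 9: 1 + 0 + 1 (carry in) = 2 → bit 0, carry out 1
  col 10: 0 + 0 + 1 (carry in) = 1 → bit 1, carry out 0
Reading bits MSB→LSB: 10001011110
Strip leading zeros: 10001011110
= 10001011110


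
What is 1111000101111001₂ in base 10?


Positional values:
Bit 0: 1 × 2^0 = 1
Bit 3: 1 × 2^3 = 8
Bit 4: 1 × 2^4 = 16
Bit 5: 1 × 2^5 = 32
Bit 6: 1 × 2^6 = 64
Bit 8: 1 × 2^8 = 256
Bit 12: 1 × 2^12 = 4096
Bit 13: 1 × 2^13 = 8192
Bit 14: 1 × 2^14 = 16384
Bit 15: 1 × 2^15 = 32768
Sum = 1 + 8 + 16 + 32 + 64 + 256 + 4096 + 8192 + 16384 + 32768
= 61817


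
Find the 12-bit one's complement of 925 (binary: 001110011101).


Original: 001110011101
Invert all bits:
  bit 0: 0 → 1
  bit 1: 0 → 1
  bit 2: 1 → 0
  bit 3: 1 → 0
  bit 4: 1 → 0
  bit 5: 0 → 1
  bit 6: 0 → 1
  bit 7: 1 → 0
  bit 8: 1 → 0
  bit 9: 1 → 0
  bit 10: 0 → 1
  bit 11: 1 → 0
= 110001100010


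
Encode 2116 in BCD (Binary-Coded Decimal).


Each digit → 4-bit binary:
  2 → 0010
  1 → 0001
  1 → 0001
  6 → 0110
= 0010 0001 0001 0110


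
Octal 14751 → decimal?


Positional values:
Position 0: 1 × 8^0 = 1
Position 1: 5 × 8^1 = 40
Position 2: 7 × 8^2 = 448
Position 3: 4 × 8^3 = 2048
Position 4: 1 × 8^4 = 4096
Sum = 1 + 40 + 448 + 2048 + 4096
= 6633


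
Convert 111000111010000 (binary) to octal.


Group into 3-bit groups: 111000111010000
  111 = 7
  000 = 0
  111 = 7
  010 = 2
  000 = 0
= 0o70720


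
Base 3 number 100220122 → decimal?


Positional values (base 3):
  2 × 3^0 = 2 × 1 = 2
  2 × 3^1 = 2 × 3 = 6
  1 × 3^2 = 1 × 9 = 9
  0 × 3^3 = 0 × 27 = 0
  2 × 3^4 = 2 × 81 = 162
  2 × 3^5 = 2 × 243 = 486
  0 × 3^6 = 0 × 729 = 0
  0 × 3^7 = 0 × 2187 = 0
  1 × 3^8 = 1 × 6561 = 6561
Sum = 2 + 6 + 9 + 0 + 162 + 486 + 0 + 0 + 6561
= 7226


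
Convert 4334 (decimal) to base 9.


Divide by 9 repeatedly:
4334 ÷ 9 = 481 remainder 5
481 ÷ 9 = 53 remainder 4
53 ÷ 9 = 5 remainder 8
5 ÷ 9 = 0 remainder 5
Reading remainders bottom-up:
= 5845


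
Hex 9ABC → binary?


Each hex digit → 4 binary bits:
  9 = 1001
  A = 1010
  B = 1011
  C = 1100
Concatenate: 1001 1010 1011 1100
= 1001101010111100


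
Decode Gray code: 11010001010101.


Gray code: 11010001010101
MSB stays the same: 1
Each subsequent bit = prev_binary XOR current_gray:
  B[1] = 1 XOR 1 = 0
  B[2] = 0 XOR 0 = 0
  B[3] = 0 XOR 1 = 1
  B[4] = 1 XOR 0 = 1
  B[5] = 1 XOR 0 = 1
  B[6] = 1 XOR 0 = 1
  B[7] = 1 XOR 1 = 0
  B[8] = 0 XOR 0 = 0
  B[9] = 0 XOR 1 = 1
  B[10] = 1 XOR 0 = 1
  B[11] = 1 XOR 1 = 0
  B[12] = 0 XOR 0 = 0
  B[13] = 0 XOR 1 = 1
= 10011110011001 (10137 decimal)


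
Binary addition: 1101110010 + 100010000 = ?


Align and add column by column (LSB to MSB, carry propagating):
  01101110010
+ 00100010000
  -----------
  col 0: 0 + 0 + 0 (carry in) = 0 → bit 0, carry out 0
  col 1: 1 + 0 + 0 (carry in) = 1 → bit 1, carry out 0
  col 2: 0 + 0 + 0 (carry in) = 0 → bit 0, carry out 0
  col 3: 0 + 0 + 0 (carry in) = 0 → bit 0, carry out 0
  col 4: 1 + 1 + 0 (carry in) = 2 → bit 0, carry out 1
  col 5: 1 + 0 + 1 (carry in) = 2 → bit 0, carry out 1
  col 6: 1 + 0 + 1 (carry in) = 2 → bit 0, carry out 1
  col 7: 0 + 0 + 1 (carry in) = 1 → bit 1, carry out 0
  col 8: 1 + 1 + 0 (carry in) = 2 → bit 0, carry out 1
  col 9: 1 + 0 + 1 (carry in) = 2 → bit 0, carry out 1
  col 10: 0 + 0 + 1 (carry in) = 1 → bit 1, carry out 0
Reading bits MSB→LSB: 10010000010
Strip leading zeros: 10010000010
= 10010000010


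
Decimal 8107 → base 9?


Divide by 9 repeatedly:
8107 ÷ 9 = 900 remainder 7
900 ÷ 9 = 100 remainder 0
100 ÷ 9 = 11 remainder 1
11 ÷ 9 = 1 remainder 2
1 ÷ 9 = 0 remainder 1
Reading remainders bottom-up:
= 12107


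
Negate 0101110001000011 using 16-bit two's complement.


Original: 0101110001000011
Step 1 - Invert all bits: 1010001110111100
Step 2 - Add 1: 1010001110111100 + 1
= 1010001110111101 (represents -23619)


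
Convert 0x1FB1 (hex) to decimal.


Positional values:
Position 0: 1 × 16^0 = 1 × 1 = 1
Position 1: B × 16^1 = 11 × 16 = 176
Position 2: F × 16^2 = 15 × 256 = 3840
Position 3: 1 × 16^3 = 1 × 4096 = 4096
Sum = 1 + 176 + 3840 + 4096
= 8113


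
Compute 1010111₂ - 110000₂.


Align and subtract column by column (LSB to MSB, borrowing when needed):
  1010111
- 0110000
  -------
  col 0: (1 - 0 borrow-in) - 0 → 1 - 0 = 1, borrow out 0
  col 1: (1 - 0 borrow-in) - 0 → 1 - 0 = 1, borrow out 0
  col 2: (1 - 0 borrow-in) - 0 → 1 - 0 = 1, borrow out 0
  col 3: (0 - 0 borrow-in) - 0 → 0 - 0 = 0, borrow out 0
  col 4: (1 - 0 borrow-in) - 1 → 1 - 1 = 0, borrow out 0
  col 5: (0 - 0 borrow-in) - 1 → borrow from next column: (0+2) - 1 = 1, borrow out 1
  col 6: (1 - 1 borrow-in) - 0 → 0 - 0 = 0, borrow out 0
Reading bits MSB→LSB: 0100111
Strip leading zeros: 100111
= 100111


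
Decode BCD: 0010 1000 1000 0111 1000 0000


Each 4-bit group → digit:
  0010 → 2
  1000 → 8
  1000 → 8
  0111 → 7
  1000 → 8
  0000 → 0
= 288780


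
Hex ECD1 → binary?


Each hex digit → 4 binary bits:
  E = 1110
  C = 1100
  D = 1101
  1 = 0001
Concatenate: 1110 1100 1101 0001
= 1110110011010001


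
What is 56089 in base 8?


Divide by 8 repeatedly:
56089 ÷ 8 = 7011 remainder 1
7011 ÷ 8 = 876 remainder 3
876 ÷ 8 = 109 remainder 4
109 ÷ 8 = 13 remainder 5
13 ÷ 8 = 1 remainder 5
1 ÷ 8 = 0 remainder 1
Reading remainders bottom-up:
= 0o155431


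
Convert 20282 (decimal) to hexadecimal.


Divide by 16 repeatedly:
20282 ÷ 16 = 1267 remainder 10 (A)
1267 ÷ 16 = 79 remainder 3 (3)
79 ÷ 16 = 4 remainder 15 (F)
4 ÷ 16 = 0 remainder 4 (4)
Reading remainders bottom-up:
= 0x4F3A


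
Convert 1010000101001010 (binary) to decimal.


Positional values:
Bit 1: 1 × 2^1 = 2
Bit 3: 1 × 2^3 = 8
Bit 6: 1 × 2^6 = 64
Bit 8: 1 × 2^8 = 256
Bit 13: 1 × 2^13 = 8192
Bit 15: 1 × 2^15 = 32768
Sum = 2 + 8 + 64 + 256 + 8192 + 32768
= 41290


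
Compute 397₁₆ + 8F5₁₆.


Align and add column by column (LSB to MSB, each column mod 16 with carry):
  0397
+ 08F5
  ----
  col 0: 7(7) + 5(5) + 0 (carry in) = 12 → C(12), carry out 0
  col 1: 9(9) + F(15) + 0 (carry in) = 24 → 8(8), carry out 1
  col 2: 3(3) + 8(8) + 1 (carry in) = 12 → C(12), carry out 0
  col 3: 0(0) + 0(0) + 0 (carry in) = 0 → 0(0), carry out 0
Reading digits MSB→LSB: 0C8C
Strip leading zeros: C8C
= 0xC8C


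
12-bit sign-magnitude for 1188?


Sign bit: 0 (positive)
Magnitude: 1188 = 10010100100
= 010010100100


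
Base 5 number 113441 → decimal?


Positional values (base 5):
  1 × 5^0 = 1 × 1 = 1
  4 × 5^1 = 4 × 5 = 20
  4 × 5^2 = 4 × 25 = 100
  3 × 5^3 = 3 × 125 = 375
  1 × 5^4 = 1 × 625 = 625
  1 × 5^5 = 1 × 3125 = 3125
Sum = 1 + 20 + 100 + 375 + 625 + 3125
= 4246


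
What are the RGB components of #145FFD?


Hex: #145FFD
R = 14₁₆ = 20
G = 5F₁₆ = 95
B = FD₁₆ = 253
= RGB(20, 95, 253)


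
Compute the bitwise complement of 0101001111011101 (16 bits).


Original: 0101001111011101
Invert all bits:
  bit 0: 0 → 1
  bit 1: 1 → 0
  bit 2: 0 → 1
  bit 3: 1 → 0
  bit 4: 0 → 1
  bit 5: 0 → 1
  bit 6: 1 → 0
  bit 7: 1 → 0
  bit 8: 1 → 0
  bit 9: 1 → 0
  bit 10: 0 → 1
  bit 11: 1 → 0
  bit 12: 1 → 0
  bit 13: 1 → 0
  bit 14: 0 → 1
  bit 15: 1 → 0
= 1010110000100010
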